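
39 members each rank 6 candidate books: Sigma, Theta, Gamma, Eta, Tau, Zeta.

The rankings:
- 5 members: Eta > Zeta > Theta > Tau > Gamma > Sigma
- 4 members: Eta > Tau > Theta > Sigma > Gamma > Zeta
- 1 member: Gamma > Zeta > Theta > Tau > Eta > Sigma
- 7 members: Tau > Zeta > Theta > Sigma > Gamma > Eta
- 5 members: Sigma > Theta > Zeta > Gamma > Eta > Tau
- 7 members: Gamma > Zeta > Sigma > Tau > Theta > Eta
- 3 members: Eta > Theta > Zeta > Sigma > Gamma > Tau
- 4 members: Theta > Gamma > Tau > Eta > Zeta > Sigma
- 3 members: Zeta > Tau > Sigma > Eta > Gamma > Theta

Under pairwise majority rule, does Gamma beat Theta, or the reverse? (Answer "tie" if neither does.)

Theta

Ballots ranking Gamma above Theta: 1 + 7 + 3 = 11.
Ballots ranking Theta above Gamma: 39 − 11 = 28.
Theta wins the head-to-head 28–11.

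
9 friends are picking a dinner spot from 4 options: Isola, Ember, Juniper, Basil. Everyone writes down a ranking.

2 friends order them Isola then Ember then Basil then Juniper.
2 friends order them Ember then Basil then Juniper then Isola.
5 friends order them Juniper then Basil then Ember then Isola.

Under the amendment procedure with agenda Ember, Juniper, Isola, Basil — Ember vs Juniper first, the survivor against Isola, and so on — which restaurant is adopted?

Juniper

Round 1: Ember vs Juniper — 4–5, Juniper advances.
Round 2: Juniper vs Isola — 7–2, Juniper advances.
Round 3: Juniper vs Basil — 5–4, Juniper advances.
The agenda winner is Juniper.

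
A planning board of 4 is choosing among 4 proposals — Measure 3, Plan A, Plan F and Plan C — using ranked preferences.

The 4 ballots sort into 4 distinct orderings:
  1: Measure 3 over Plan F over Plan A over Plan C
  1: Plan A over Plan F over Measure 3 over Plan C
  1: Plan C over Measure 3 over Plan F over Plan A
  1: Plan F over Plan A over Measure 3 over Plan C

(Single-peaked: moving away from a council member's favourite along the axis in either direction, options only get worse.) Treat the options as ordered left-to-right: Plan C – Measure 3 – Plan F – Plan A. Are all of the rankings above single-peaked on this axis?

yes

Axis positions: Plan C=1, Measure 3=2, Plan F=3, Plan A=4.
Type 1 (peak Measure 3 at position 2): ranking walks positions 2-3-4-1, expanding outward from the peak — single-peaked.
Type 2 (peak Plan A at position 4): ranking walks positions 4-3-2-1, expanding outward from the peak — single-peaked.
Type 3 (peak Plan C at position 1): ranking walks positions 1-2-3-4, expanding outward from the peak — single-peaked.
Type 4 (peak Plan F at position 3): ranking walks positions 3-4-2-1, expanding outward from the peak — single-peaked.
Every ranking is single-peaked on this axis.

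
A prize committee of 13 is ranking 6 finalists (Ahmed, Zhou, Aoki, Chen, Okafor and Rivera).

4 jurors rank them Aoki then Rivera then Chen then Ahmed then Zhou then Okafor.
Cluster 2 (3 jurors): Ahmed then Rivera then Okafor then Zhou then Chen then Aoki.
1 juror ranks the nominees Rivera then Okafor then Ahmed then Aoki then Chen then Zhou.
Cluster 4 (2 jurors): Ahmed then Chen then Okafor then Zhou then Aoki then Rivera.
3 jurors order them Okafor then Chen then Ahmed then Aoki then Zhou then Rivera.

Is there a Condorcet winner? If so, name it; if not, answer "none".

none

Check each pair by majority over 13 ballots:
Ahmed vs Zhou: Ahmed is ranked higher on 4+3+1+2+3 = 13 ballots, Zhou on 0. Ahmed wins 13–0.
Ahmed vs Aoki: Ahmed preferred on 3+1+2+3 = 9 ballots; Ahmed wins 9–4.
Ahmed vs Chen: 6 to 7, Chen.
Ahmed vs Okafor: Ahmed is ranked higher on 4+3+2 = 9 ballots, Okafor on 4. Ahmed wins 9–4.
Ahmed vs Rivera: 3+2+3 = 8 for Ahmed, 5 for Rivera — Ahmed by 8–5.
Zhou vs Aoki: 3+2 = 5 for Zhou, 8 for Aoki — Aoki by 8–5.
Zhou vs Chen: 3 to 10, Chen.
Zhou vs Okafor: Zhou preferred on 4 ballots; Okafor wins 9–4.
Zhou vs Rivera: 5 to 8, Rivera.
Aoki vs Chen: Aoki preferred on 4+1 = 5 ballots; Chen wins 8–5.
Aoki vs Okafor: 4 to 9, Okafor.
Aoki vs Rivera: Aoki preferred on 4+2+3 = 9 ballots; Aoki wins 9–4.
Chen vs Okafor: Chen is ranked higher on 4+2 = 6 ballots, Okafor on 7. Okafor wins 7–6.
Chen vs Rivera: 5 to 8, Rivera.
Okafor vs Rivera: Okafor is ranked higher on 2+3 = 5 ballots, Rivera on 8. Rivera wins 8–5.
No nominee is unbeaten: Ahmed loses to Chen; Zhou loses to Ahmed; Aoki loses to Ahmed; Chen loses to Okafor; Okafor loses to Ahmed; Rivera loses to Ahmed. In particular Ahmed beats Okafor beats Chen beats Ahmed is a majority cycle — no Condorcet winner exists.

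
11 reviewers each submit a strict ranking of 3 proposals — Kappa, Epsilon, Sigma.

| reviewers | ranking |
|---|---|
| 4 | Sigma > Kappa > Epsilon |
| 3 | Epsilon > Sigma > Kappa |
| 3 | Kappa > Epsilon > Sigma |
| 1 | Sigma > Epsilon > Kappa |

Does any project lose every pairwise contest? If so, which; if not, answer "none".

Pairwise majorities:
Kappa vs Epsilon: Kappa wins 7–4.
Kappa vs Sigma: Sigma, 8–3.
Epsilon–Sigma: Epsilon 6–5.
Every project wins at least one matchup (Kappa beats Epsilon; Epsilon beats Sigma; Sigma beats Kappa), so there is no Condorcet loser.

none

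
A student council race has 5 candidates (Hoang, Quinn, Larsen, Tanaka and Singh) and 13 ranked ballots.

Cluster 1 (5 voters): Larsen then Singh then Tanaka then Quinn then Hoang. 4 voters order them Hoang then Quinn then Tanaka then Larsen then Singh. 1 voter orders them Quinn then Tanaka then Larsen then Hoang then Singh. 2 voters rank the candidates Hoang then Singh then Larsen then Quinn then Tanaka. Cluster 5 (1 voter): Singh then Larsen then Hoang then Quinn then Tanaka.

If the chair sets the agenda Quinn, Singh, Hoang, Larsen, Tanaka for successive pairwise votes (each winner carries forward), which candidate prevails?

Larsen

Round 1: Quinn vs Singh — 5–8, Singh advances.
Round 2: Singh vs Hoang — 6–7, Hoang advances.
Round 3: Hoang vs Larsen — 6–7, Larsen advances.
Round 4: Larsen vs Tanaka — 8–5, Larsen advances.
The agenda winner is Larsen.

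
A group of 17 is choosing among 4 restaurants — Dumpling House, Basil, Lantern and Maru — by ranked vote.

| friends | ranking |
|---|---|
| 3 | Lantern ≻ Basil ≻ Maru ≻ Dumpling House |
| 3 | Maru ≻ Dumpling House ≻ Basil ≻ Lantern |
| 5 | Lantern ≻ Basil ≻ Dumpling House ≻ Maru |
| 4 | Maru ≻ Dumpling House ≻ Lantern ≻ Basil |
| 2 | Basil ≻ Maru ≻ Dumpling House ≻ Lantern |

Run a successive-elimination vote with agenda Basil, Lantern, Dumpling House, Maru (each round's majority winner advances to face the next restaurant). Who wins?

Round 1: Basil vs Lantern — 5–12, Lantern advances.
Round 2: Lantern vs Dumpling House — 8–9, Dumpling House advances.
Round 3: Dumpling House vs Maru — 5–12, Maru advances.
The agenda winner is Maru.

Maru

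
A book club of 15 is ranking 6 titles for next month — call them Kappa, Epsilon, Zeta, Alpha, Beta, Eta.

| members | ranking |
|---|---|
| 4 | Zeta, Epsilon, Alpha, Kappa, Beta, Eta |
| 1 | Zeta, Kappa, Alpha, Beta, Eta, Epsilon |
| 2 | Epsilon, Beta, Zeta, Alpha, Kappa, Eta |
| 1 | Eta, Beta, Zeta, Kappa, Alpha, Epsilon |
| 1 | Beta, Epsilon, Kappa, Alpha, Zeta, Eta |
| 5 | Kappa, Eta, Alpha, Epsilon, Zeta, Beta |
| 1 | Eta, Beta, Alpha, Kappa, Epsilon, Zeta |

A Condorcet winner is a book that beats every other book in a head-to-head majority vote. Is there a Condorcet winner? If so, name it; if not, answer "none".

none

Head-to-head results (15 members):
Kappa vs Epsilon: Kappa wins 8–7.
Kappa–Zeta: Zeta 8–7.
Kappa vs Alpha: Kappa wins 8–7.
Kappa vs Beta: Kappa, 10–5.
Kappa–Eta: Kappa 13–2.
Epsilon vs Zeta: 2+1+5+1 = 9 for Epsilon, 6 for Zeta — Epsilon by 9–6.
Epsilon vs Alpha: Epsilon preferred on 4+2+1 = 7 ballots; Alpha wins 8–7.
Epsilon vs Beta: 11 to 4, Epsilon.
Epsilon vs Eta: 4+2+1 = 7 for Epsilon, 8 for Eta — Eta by 8–7.
Zeta vs Alpha: Zeta preferred on 4+1+2+1 = 8 ballots; Zeta wins 8–7.
Zeta vs Beta: Zeta wins 10–5.
Zeta vs Eta: Zeta, 8–7.
Alpha–Beta: Alpha 10–5.
Alpha vs Eta: Alpha, 8–7.
Beta vs Eta: 8 to 7, Beta.
Each book drops at least one matchup (Kappa loses to Zeta; Epsilon loses to Kappa; Zeta loses to Epsilon; Alpha loses to Kappa; Beta loses to Kappa; Eta loses to Kappa); the cycle Kappa → Epsilon → Zeta → Kappa rules out a Condorcet winner.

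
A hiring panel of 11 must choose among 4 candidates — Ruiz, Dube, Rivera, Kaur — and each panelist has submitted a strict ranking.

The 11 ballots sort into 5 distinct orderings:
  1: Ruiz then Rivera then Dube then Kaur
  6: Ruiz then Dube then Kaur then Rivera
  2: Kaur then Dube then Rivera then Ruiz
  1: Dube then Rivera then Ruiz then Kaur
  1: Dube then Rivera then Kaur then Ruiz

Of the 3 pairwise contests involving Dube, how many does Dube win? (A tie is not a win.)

Dube against each rival (11 committee members):
Dube vs Ruiz: Ruiz, 7–4.
Dube vs Rivera: 6+2+1+1 = 10 for Dube, 1 for Rivera — Dube by 10–1.
Dube vs Kaur: Dube preferred on 1+6+1+1 = 9 ballots; Dube wins 9–2.
Dube beats Rivera, Kaur; loses to Ruiz — 2 pairwise wins.

2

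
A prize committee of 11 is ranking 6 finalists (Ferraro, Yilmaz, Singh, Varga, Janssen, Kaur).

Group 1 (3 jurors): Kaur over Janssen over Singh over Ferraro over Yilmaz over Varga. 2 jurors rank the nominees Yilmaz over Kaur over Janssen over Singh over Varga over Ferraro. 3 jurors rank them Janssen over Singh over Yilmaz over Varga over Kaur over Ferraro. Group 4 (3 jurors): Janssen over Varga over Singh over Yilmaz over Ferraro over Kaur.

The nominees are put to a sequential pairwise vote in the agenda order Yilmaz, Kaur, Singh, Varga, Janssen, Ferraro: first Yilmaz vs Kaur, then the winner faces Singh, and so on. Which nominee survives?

Round 1: Yilmaz vs Kaur — 8–3, Yilmaz advances.
Round 2: Yilmaz vs Singh — 2–9, Singh advances.
Round 3: Singh vs Varga — 8–3, Singh advances.
Round 4: Singh vs Janssen — 0–11, Janssen advances.
Round 5: Janssen vs Ferraro — 11–0, Janssen advances.
Janssen survives the agenda.

Janssen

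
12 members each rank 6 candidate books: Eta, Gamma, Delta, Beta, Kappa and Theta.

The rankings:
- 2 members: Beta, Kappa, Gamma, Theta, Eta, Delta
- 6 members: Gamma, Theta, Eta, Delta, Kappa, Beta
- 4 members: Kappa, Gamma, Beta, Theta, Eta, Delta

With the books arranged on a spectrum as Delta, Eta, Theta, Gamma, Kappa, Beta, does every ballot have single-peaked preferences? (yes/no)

Axis positions: Delta=1, Eta=2, Theta=3, Gamma=4, Kappa=5, Beta=6.
Faction 1 (peak Beta at position 6): ranking walks positions 6-5-4-3-2-1, expanding outward from the peak — single-peaked.
Faction 2 (peak Gamma at position 4): ranking walks positions 4-3-2-1-5-6, expanding outward from the peak — single-peaked.
Faction 3 (peak Kappa at position 5): ranking walks positions 5-4-6-3-2-1, expanding outward from the peak — single-peaked.
Every ranking is single-peaked on this axis.

yes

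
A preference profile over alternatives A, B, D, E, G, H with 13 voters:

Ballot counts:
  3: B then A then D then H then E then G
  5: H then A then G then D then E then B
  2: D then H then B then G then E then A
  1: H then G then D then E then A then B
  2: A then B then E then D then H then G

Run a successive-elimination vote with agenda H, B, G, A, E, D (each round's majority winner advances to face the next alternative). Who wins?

Round 1: H vs B — 8–5, H advances.
Round 2: H vs G — 13–0, H advances.
Round 3: H vs A — 8–5, H advances.
Round 4: H vs E — 11–2, H advances.
Round 5: H vs D — 6–7, D advances.
The agenda winner is D.

D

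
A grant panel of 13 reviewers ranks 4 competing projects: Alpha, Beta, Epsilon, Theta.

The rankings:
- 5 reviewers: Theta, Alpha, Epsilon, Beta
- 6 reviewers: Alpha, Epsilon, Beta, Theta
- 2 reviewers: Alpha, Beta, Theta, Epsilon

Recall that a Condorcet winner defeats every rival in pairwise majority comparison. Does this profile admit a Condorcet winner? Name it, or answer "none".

Pairwise majorities:
Alpha vs Beta: Alpha wins 13–0.
Alpha vs Epsilon: Alpha wins 13–0.
Alpha–Theta: Alpha 8–5.
Beta–Epsilon: Epsilon 11–2.
Beta vs Theta: Beta is ranked higher on 6+2 = 8 ballots, Theta on 5. Beta wins 8–5.
Epsilon vs Theta: Theta, 7–6.
Alpha wins every pairwise contest, so Alpha is the Condorcet winner.

Alpha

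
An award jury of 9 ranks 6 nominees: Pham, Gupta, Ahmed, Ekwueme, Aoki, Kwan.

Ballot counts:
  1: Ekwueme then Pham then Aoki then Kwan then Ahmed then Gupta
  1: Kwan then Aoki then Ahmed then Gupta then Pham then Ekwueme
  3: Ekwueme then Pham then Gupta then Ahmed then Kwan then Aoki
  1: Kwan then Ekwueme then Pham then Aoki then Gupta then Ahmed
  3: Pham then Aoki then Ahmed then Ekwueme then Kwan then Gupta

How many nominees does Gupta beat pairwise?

0

Gupta against each rival (9 jurors):
Gupta–Pham: Pham 8–1.
Gupta vs Ahmed: Gupta is ranked higher on 3+1 = 4 ballots, Ahmed on 5. Ahmed wins 5–4.
Gupta–Ekwueme: Ekwueme 8–1.
Gupta vs Aoki: Gupta preferred on 3 ballots; Aoki wins 6–3.
Gupta vs Kwan: Gupta is ranked higher on 3 ballots, Kwan on 6. Kwan wins 6–3.
Gupta beats no one; loses to Pham, Ahmed, Ekwueme, Aoki, Kwan — 0 pairwise wins.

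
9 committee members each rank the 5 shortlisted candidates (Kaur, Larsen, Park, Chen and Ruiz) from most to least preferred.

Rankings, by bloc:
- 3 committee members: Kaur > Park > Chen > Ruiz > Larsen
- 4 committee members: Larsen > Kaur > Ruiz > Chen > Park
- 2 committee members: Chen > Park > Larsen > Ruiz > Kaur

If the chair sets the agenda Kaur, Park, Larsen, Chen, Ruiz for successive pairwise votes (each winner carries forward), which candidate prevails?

Chen

Round 1: Kaur vs Park — 7–2, Kaur advances.
Round 2: Kaur vs Larsen — 3–6, Larsen advances.
Round 3: Larsen vs Chen — 4–5, Chen advances.
Round 4: Chen vs Ruiz — 5–4, Chen advances.
Chen survives the agenda.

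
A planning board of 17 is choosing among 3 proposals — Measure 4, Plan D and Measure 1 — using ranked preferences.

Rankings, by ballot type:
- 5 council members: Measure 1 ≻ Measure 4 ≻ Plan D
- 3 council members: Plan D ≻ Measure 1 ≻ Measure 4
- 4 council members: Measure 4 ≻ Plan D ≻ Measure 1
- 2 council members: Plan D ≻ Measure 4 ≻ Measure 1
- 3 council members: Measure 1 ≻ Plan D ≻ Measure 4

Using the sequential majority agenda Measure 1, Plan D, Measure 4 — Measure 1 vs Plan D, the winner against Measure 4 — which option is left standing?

Round 1: Measure 1 vs Plan D — 8–9, Plan D advances.
Round 2: Plan D vs Measure 4 — 8–9, Measure 4 advances.
The agenda winner is Measure 4.

Measure 4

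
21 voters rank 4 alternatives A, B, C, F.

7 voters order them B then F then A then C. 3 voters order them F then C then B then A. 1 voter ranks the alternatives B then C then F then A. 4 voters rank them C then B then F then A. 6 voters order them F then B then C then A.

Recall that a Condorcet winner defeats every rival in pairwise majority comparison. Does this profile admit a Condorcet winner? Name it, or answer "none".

B

Head-to-head results (21 voters):
A vs B: B, 21–0.
A vs C: C, 14–7.
A vs F: A is ranked higher on 0 ballots, F on 21. F wins 21–0.
B vs C: B is ranked higher on 7+1+6 = 14 ballots, C on 7. B wins 14–7.
B vs F: B preferred on 7+1+4 = 12 ballots; B wins 12–9.
C–F: F 16–5.
B wins every pairwise contest, so B is the Condorcet winner.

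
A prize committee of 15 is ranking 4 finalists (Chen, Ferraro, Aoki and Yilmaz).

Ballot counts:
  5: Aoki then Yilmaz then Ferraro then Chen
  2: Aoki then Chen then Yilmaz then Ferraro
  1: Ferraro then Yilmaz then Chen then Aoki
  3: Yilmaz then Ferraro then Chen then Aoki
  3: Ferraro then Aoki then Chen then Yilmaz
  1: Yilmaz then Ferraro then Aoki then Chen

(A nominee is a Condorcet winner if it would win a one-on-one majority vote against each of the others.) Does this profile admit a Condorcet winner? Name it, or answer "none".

Pairwise majorities:
Chen vs Ferraro: Ferraro, 13–2.
Chen vs Aoki: Aoki wins 11–4.
Chen–Yilmaz: Yilmaz 10–5.
Ferraro vs Aoki: Ferraro wins 8–7.
Ferraro vs Yilmaz: Yilmaz wins 11–4.
Aoki–Yilmaz: Aoki 10–5.
Each nominee drops at least one matchup (Chen loses to Ferraro; Ferraro loses to Yilmaz; Aoki loses to Ferraro; Yilmaz loses to Aoki); the cycle Ferraro beats Aoki beats Yilmaz beats Ferraro rules out a Condorcet winner.

none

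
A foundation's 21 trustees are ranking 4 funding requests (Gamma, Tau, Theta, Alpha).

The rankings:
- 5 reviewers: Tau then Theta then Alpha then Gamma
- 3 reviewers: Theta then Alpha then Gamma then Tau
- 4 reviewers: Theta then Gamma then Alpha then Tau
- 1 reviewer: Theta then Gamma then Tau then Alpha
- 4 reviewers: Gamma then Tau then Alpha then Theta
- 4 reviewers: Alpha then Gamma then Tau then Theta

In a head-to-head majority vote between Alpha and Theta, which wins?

Theta

Ballots ranking Alpha above Theta: 4 + 4 = 8.
Ballots ranking Theta above Alpha: 21 − 8 = 13.
Theta wins the head-to-head 13–8.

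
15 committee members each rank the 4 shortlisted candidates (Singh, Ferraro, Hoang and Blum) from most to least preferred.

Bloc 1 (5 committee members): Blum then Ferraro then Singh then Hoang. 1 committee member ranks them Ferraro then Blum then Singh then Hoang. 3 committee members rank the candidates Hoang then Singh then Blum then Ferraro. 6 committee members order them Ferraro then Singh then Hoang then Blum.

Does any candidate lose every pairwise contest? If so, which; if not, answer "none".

Head-to-head results (15 committee members):
Singh vs Ferraro: Ferraro wins 12–3.
Singh vs Hoang: 5+1+6 = 12 for Singh, 3 for Hoang — Singh by 12–3.
Singh vs Blum: 9 to 6, Singh.
Ferraro vs Hoang: 12 to 3, Ferraro.
Ferraro vs Blum: 1+6 = 7 for Ferraro, 8 for Blum — Blum by 8–7.
Hoang vs Blum: Hoang wins 9–6.
Every candidate wins at least one matchup (Singh beats Hoang; Ferraro beats Singh; Hoang beats Blum; Blum beats Ferraro), so there is no Condorcet loser.

none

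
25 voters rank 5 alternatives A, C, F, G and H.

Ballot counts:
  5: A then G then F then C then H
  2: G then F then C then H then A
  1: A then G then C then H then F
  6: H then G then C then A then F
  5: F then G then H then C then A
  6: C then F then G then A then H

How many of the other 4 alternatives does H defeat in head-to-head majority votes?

H against each rival (25 voters):
H–A: H 13–12.
H vs C: 6+5 = 11 for H, 14 for C — C by 14–11.
H vs F: F wins 18–7.
H vs G: G, 19–6.
H beats A; loses to C, F, G — 1 pairwise win.

1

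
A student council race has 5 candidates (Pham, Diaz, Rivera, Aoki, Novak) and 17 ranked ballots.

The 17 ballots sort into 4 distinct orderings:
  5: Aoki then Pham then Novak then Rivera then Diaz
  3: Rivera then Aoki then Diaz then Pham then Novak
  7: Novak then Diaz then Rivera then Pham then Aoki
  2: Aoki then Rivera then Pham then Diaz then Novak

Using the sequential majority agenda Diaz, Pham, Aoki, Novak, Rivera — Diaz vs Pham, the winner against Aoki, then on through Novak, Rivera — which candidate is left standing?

Round 1: Diaz vs Pham — 10–7, Diaz advances.
Round 2: Diaz vs Aoki — 7–10, Aoki advances.
Round 3: Aoki vs Novak — 10–7, Aoki advances.
Round 4: Aoki vs Rivera — 7–10, Rivera advances.
Rivera survives the agenda.

Rivera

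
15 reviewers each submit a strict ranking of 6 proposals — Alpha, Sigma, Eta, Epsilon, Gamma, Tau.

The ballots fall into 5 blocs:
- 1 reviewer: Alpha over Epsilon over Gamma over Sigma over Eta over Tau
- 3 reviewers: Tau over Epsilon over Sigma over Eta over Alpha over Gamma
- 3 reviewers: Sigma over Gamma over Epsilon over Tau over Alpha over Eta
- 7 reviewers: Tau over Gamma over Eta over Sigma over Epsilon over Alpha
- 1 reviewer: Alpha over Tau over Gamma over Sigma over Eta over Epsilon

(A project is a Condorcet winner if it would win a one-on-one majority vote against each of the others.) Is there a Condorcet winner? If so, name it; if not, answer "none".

Pairwise majorities:
Alpha vs Sigma: 2 to 13, Sigma.
Alpha vs Eta: 5 to 10, Eta.
Alpha vs Epsilon: 2 to 13, Epsilon.
Alpha vs Gamma: 1+3+1 = 5 for Alpha, 10 for Gamma — Gamma by 10–5.
Alpha vs Tau: 1+1 = 2 for Alpha, 13 for Tau — Tau by 13–2.
Sigma vs Eta: 1+3+3+1 = 8 for Sigma, 7 for Eta — Sigma by 8–7.
Sigma vs Epsilon: 11 to 4, Sigma.
Sigma vs Gamma: Sigma preferred on 3+3 = 6 ballots; Gamma wins 9–6.
Sigma vs Tau: 1+3 = 4 for Sigma, 11 for Tau — Tau by 11–4.
Eta vs Epsilon: 7+1 = 8 for Eta, 7 for Epsilon — Eta by 8–7.
Eta vs Gamma: Eta preferred on 3 ballots; Gamma wins 12–3.
Eta vs Tau: 1 for Eta, 14 for Tau — Tau by 14–1.
Epsilon vs Gamma: 4 to 11, Gamma.
Epsilon vs Tau: Epsilon is ranked higher on 1+3 = 4 ballots, Tau on 11. Tau wins 11–4.
Gamma vs Tau: Gamma preferred on 1+3 = 4 ballots; Tau wins 11–4.
Only Tau has no losses; Tau is the Condorcet winner.

Tau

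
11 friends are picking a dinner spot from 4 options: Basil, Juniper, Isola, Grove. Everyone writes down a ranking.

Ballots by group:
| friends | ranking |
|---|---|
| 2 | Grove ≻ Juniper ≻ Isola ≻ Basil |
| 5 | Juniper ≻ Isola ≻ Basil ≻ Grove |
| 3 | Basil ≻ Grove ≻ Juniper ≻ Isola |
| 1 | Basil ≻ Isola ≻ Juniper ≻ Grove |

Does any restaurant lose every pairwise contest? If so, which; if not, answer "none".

Grove

Head-to-head results (11 friends):
Basil vs Juniper: Juniper, 7–4.
Basil vs Isola: Isola, 7–4.
Basil vs Grove: Basil preferred on 5+3+1 = 9 ballots; Basil wins 9–2.
Juniper vs Isola: Juniper, 10–1.
Juniper vs Grove: Juniper preferred on 5+1 = 6 ballots; Juniper wins 6–5.
Isola vs Grove: Isola is ranked higher on 5+1 = 6 ballots, Grove on 5. Isola wins 6–5.
Grove is beaten in every head-to-head and is the Condorcet loser.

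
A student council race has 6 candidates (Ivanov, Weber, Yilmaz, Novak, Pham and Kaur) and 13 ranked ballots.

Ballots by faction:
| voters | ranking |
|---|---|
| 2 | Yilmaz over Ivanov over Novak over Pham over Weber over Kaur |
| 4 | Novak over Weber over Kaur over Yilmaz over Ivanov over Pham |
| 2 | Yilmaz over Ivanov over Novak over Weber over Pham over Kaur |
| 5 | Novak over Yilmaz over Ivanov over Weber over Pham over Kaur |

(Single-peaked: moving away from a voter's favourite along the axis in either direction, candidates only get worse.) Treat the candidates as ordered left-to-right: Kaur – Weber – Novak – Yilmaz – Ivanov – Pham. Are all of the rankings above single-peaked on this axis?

Axis positions: Kaur=1, Weber=2, Novak=3, Yilmaz=4, Ivanov=5, Pham=6.
Faction 1 (peak Yilmaz at position 4): ranking walks positions 4-5-3-6-2-1, expanding outward from the peak — single-peaked.
Faction 2 (peak Novak at position 3): ranking walks positions 3-2-1-4-5-6, expanding outward from the peak — single-peaked.
Faction 3 (peak Yilmaz at position 4): ranking walks positions 4-5-3-2-6-1, expanding outward from the peak — single-peaked.
Faction 4 (peak Novak at position 3): ranking walks positions 3-4-5-2-6-1, expanding outward from the peak — single-peaked.
Every ranking is single-peaked on this axis.

yes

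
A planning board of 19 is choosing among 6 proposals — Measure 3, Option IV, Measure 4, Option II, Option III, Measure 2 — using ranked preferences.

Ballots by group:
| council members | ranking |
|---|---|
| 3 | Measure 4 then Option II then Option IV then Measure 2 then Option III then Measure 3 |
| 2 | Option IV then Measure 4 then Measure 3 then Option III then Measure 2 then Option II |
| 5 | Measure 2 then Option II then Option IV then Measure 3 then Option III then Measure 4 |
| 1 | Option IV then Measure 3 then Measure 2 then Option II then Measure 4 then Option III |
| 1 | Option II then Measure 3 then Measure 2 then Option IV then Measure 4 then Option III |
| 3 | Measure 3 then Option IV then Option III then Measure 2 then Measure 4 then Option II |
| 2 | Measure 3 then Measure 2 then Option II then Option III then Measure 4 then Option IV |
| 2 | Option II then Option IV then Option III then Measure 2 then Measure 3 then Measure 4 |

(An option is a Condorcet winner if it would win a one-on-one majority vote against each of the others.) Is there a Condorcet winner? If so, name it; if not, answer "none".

none

Head-to-head results (19 council members):
Measure 3 vs Option IV: Option IV, 13–6.
Measure 3–Measure 4: Measure 3 14–5.
Measure 3–Option II: Option II 11–8.
Measure 3 vs Option III: Measure 3, 14–5.
Measure 3–Measure 2: Measure 2 10–9.
Option IV–Measure 4: Option IV 14–5.
Option IV–Option II: Option II 13–6.
Option IV vs Option III: Option IV, 17–2.
Option IV vs Measure 2: Option IV, 11–8.
Measure 4–Option II: Option II 11–8.
Measure 4 vs Option III: Option III wins 12–7.
Measure 4 vs Measure 2: Measure 2, 14–5.
Option II–Option III: Option II 14–5.
Option II vs Measure 2: Measure 2 wins 13–6.
Option III vs Measure 2: Measure 2, 12–7.
Every option loses at least once (Measure 3 loses to Option IV; Option IV loses to Option II; Measure 4 loses to Measure 3; Option II loses to Measure 2; Option III loses to Measure 3; Measure 2 loses to Option IV). The majority relation contains the cycle Option IV > Measure 2 > Option II > Option IV, so there is no Condorcet winner.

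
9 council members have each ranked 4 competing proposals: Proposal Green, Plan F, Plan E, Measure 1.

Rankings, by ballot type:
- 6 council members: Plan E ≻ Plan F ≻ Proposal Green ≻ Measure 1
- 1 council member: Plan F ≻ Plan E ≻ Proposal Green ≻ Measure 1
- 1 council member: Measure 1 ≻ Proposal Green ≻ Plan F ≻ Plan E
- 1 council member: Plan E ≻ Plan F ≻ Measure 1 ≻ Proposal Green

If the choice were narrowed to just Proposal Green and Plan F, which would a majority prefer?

Plan F

Ballots ranking Proposal Green above Plan F: 1.
Ballots ranking Plan F above Proposal Green: 9 − 1 = 8.
Plan F wins the head-to-head 8–1.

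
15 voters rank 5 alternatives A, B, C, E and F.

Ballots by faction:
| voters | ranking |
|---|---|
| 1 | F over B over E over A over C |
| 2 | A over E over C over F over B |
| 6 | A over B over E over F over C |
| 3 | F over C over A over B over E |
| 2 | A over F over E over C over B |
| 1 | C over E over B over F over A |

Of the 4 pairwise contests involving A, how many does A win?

A against each rival (15 voters):
A vs B: 13 to 2, A.
A vs C: 11 to 4, A.
A vs E: 13 to 2, A.
A vs F: A wins 10–5.
A beats B, C, E, F — 4 pairwise wins.

4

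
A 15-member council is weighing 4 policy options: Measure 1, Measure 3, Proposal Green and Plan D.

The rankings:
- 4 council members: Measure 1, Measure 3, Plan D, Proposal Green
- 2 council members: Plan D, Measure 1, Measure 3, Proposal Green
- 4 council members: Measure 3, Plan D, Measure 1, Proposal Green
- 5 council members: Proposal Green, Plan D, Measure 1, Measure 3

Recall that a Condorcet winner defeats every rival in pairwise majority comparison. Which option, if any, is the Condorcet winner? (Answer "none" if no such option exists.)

none

Pairwise majorities:
Measure 1–Measure 3: Measure 1 11–4.
Measure 1–Proposal Green: Measure 1 10–5.
Measure 1 vs Plan D: Plan D wins 11–4.
Measure 3 vs Proposal Green: Measure 3 wins 10–5.
Measure 3 vs Plan D: Measure 3, 8–7.
Proposal Green vs Plan D: Plan D, 10–5.
Each option drops at least one matchup (Measure 1 loses to Plan D; Measure 3 loses to Measure 1; Proposal Green loses to Measure 1; Plan D loses to Measure 3); the cycle Measure 1 > Measure 3 > Plan D > Measure 1 rules out a Condorcet winner.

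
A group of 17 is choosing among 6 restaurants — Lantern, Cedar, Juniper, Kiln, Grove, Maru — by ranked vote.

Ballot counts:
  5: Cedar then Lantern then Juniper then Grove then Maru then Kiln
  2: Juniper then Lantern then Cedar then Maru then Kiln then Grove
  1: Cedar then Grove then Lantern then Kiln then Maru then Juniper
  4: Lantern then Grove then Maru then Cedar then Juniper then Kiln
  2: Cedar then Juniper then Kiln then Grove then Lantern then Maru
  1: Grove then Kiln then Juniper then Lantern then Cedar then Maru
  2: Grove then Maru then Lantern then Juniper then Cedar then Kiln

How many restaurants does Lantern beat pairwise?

5

Lantern against each rival (17 friends):
Lantern–Cedar: Lantern 9–8.
Lantern vs Juniper: 12 to 5, Lantern.
Lantern vs Kiln: 5+2+1+4+2 = 14 for Lantern, 3 for Kiln — Lantern by 14–3.
Lantern vs Grove: 5+2+4 = 11 for Lantern, 6 for Grove — Lantern by 11–6.
Lantern vs Maru: Lantern is ranked higher on 5+2+1+4+2+1 = 15 ballots, Maru on 2. Lantern wins 15–2.
Lantern beats Cedar, Juniper, Kiln, Grove, Maru — 5 pairwise wins.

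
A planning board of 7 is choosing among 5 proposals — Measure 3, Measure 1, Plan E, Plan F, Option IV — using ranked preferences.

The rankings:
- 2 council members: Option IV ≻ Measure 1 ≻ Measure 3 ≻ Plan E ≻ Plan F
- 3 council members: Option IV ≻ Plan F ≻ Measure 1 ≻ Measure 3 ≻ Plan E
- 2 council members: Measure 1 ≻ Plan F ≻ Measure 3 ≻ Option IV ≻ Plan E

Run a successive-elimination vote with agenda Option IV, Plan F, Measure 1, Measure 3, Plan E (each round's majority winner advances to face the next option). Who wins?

Option IV

Round 1: Option IV vs Plan F — 5–2, Option IV advances.
Round 2: Option IV vs Measure 1 — 5–2, Option IV advances.
Round 3: Option IV vs Measure 3 — 5–2, Option IV advances.
Round 4: Option IV vs Plan E — 7–0, Option IV advances.
Option IV survives the agenda.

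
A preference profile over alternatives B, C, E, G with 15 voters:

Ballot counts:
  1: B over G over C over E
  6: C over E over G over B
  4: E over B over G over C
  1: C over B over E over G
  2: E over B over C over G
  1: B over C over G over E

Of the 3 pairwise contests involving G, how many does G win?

0

G against each rival (15 voters):
G vs B: 6 for G, 9 for B — B by 9–6.
G vs C: C wins 10–5.
G vs E: G is ranked higher on 1+1 = 2 ballots, E on 13. E wins 13–2.
G beats no one; loses to B, C, E — 0 pairwise wins.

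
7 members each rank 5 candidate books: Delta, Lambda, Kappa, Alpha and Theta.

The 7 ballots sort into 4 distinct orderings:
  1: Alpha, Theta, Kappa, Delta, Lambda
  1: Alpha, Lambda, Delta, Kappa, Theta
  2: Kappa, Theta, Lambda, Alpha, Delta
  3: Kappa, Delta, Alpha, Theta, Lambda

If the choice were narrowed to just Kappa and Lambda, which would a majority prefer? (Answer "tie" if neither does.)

Kappa

Ballots ranking Kappa above Lambda: 1 + 2 + 3 = 6.
Ballots ranking Lambda above Kappa: 7 − 6 = 1.
Kappa wins the head-to-head 6–1.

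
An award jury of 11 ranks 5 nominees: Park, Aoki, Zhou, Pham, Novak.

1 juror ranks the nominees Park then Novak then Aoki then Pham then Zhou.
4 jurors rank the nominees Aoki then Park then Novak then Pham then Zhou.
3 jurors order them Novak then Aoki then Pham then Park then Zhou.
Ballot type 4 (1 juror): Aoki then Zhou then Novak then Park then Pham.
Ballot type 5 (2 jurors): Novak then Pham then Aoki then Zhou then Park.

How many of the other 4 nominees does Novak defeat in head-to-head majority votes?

4

Novak against each rival (11 jurors):
Novak vs Park: Novak is ranked higher on 3+1+2 = 6 ballots, Park on 5. Novak wins 6–5.
Novak vs Aoki: Novak is ranked higher on 1+3+2 = 6 ballots, Aoki on 5. Novak wins 6–5.
Novak vs Zhou: Novak wins 10–1.
Novak vs Pham: Novak preferred on 1+4+3+1+2 = 11 ballots; Novak wins 11–0.
Novak beats Park, Aoki, Zhou, Pham — 4 pairwise wins.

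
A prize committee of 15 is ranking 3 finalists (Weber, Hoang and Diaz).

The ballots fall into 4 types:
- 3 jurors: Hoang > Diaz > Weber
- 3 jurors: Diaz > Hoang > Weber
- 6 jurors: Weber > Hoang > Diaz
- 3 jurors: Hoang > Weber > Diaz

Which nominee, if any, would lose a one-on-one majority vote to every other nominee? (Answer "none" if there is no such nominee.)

Pairwise majorities:
Weber vs Hoang: Weber preferred on 6 ballots; Hoang wins 9–6.
Weber vs Diaz: Weber, 9–6.
Hoang vs Diaz: Hoang, 12–3.
Only Diaz has no wins; Diaz is the Condorcet loser.

Diaz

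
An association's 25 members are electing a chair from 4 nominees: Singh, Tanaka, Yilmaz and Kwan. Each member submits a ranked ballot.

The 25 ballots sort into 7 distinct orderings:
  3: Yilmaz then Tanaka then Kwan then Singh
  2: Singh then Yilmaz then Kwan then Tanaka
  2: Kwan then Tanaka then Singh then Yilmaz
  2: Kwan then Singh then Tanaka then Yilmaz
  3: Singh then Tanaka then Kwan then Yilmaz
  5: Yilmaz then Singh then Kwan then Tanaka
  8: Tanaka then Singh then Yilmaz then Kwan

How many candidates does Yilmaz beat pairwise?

1

Yilmaz against each rival (25 voters):
Yilmaz vs Singh: Singh, 17–8.
Yilmaz vs Tanaka: 3+2+5 = 10 for Yilmaz, 15 for Tanaka — Tanaka by 15–10.
Yilmaz vs Kwan: Yilmaz, 18–7.
Yilmaz beats Kwan; loses to Singh, Tanaka — 1 pairwise win.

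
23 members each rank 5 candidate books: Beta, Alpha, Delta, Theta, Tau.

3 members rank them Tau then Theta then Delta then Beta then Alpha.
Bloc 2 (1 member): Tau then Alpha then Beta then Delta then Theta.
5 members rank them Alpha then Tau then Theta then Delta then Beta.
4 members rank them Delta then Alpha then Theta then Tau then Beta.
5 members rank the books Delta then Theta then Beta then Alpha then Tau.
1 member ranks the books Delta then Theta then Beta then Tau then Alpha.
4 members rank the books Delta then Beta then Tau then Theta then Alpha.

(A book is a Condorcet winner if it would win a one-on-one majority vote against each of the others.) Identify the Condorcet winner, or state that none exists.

Check each pair by majority over 23 ballots:
Beta vs Alpha: 3+5+1+4 = 13 for Beta, 10 for Alpha — Beta by 13–10.
Beta vs Delta: Beta is ranked higher on 1 ballot, Delta on 22. Delta wins 22–1.
Beta vs Theta: Theta, 18–5.
Beta–Tau: Tau 13–10.
Alpha vs Delta: 1+5 = 6 for Alpha, 17 for Delta — Delta by 17–6.
Alpha vs Theta: Theta, 13–10.
Alpha vs Tau: Alpha is ranked higher on 5+4+5 = 14 ballots, Tau on 9. Alpha wins 14–9.
Delta vs Theta: Delta wins 15–8.
Delta vs Tau: Delta preferred on 4+5+1+4 = 14 ballots; Delta wins 14–9.
Theta vs Tau: 10 to 13, Tau.
Delta defeats every rival head-to-head and is the Condorcet winner.

Delta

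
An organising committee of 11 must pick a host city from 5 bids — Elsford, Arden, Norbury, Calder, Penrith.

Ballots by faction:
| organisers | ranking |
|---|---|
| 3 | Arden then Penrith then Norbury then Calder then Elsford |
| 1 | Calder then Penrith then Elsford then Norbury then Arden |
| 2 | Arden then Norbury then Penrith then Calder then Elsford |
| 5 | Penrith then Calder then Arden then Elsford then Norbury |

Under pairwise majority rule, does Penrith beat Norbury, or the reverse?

Ballots ranking Penrith above Norbury: 3 + 1 + 5 = 9.
Ballots ranking Norbury above Penrith: 11 − 9 = 2.
Penrith wins the head-to-head 9–2.

Penrith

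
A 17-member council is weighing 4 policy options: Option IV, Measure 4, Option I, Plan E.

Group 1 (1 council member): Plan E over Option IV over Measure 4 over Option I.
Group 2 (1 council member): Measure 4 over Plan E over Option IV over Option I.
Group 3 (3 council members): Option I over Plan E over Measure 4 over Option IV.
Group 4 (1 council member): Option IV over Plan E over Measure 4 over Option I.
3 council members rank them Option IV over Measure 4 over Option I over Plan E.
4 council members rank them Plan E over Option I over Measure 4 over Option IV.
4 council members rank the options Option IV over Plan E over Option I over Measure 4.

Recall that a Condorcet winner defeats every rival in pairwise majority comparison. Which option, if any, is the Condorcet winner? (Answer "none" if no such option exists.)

Plan E

Check each pair by majority over 17 ballots:
Option IV vs Measure 4: 9 to 8, Option IV.
Option IV vs Option I: 10 to 7, Option IV.
Option IV vs Plan E: Option IV preferred on 1+3+4 = 8 ballots; Plan E wins 9–8.
Measure 4 vs Option I: Measure 4 is ranked higher on 1+1+1+3 = 6 ballots, Option I on 11. Option I wins 11–6.
Measure 4 vs Plan E: 1+3 = 4 for Measure 4, 13 for Plan E — Plan E by 13–4.
Option I vs Plan E: Option I is ranked higher on 3+3 = 6 ballots, Plan E on 11. Plan E wins 11–6.
Plan E wins every pairwise contest, so Plan E is the Condorcet winner.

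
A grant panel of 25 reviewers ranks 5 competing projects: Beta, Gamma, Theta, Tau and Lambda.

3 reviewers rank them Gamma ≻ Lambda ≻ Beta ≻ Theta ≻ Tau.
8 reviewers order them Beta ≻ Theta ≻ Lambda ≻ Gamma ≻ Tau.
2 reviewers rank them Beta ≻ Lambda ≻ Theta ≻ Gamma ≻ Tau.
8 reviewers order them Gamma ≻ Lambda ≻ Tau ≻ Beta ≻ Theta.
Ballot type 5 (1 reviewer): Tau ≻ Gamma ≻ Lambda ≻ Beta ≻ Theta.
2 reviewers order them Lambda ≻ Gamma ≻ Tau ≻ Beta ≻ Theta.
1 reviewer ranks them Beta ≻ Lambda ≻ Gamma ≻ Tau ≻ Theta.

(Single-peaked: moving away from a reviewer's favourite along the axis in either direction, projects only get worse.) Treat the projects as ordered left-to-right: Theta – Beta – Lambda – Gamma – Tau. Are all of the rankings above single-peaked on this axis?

yes

Axis positions: Theta=1, Beta=2, Lambda=3, Gamma=4, Tau=5.
Ballot type 1 (peak Gamma at position 4): ranking walks positions 4-3-2-1-5, expanding outward from the peak — single-peaked.
Ballot type 2 (peak Beta at position 2): ranking walks positions 2-1-3-4-5, expanding outward from the peak — single-peaked.
Ballot type 3 (peak Beta at position 2): ranking walks positions 2-3-1-4-5, expanding outward from the peak — single-peaked.
Ballot type 4 (peak Gamma at position 4): ranking walks positions 4-3-5-2-1, expanding outward from the peak — single-peaked.
Ballot type 5 (peak Tau at position 5): ranking walks positions 5-4-3-2-1, expanding outward from the peak — single-peaked.
Ballot type 6 (peak Lambda at position 3): ranking walks positions 3-4-5-2-1, expanding outward from the peak — single-peaked.
Ballot type 7 (peak Beta at position 2): ranking walks positions 2-3-4-5-1, expanding outward from the peak — single-peaked.
Every ranking is single-peaked on this axis.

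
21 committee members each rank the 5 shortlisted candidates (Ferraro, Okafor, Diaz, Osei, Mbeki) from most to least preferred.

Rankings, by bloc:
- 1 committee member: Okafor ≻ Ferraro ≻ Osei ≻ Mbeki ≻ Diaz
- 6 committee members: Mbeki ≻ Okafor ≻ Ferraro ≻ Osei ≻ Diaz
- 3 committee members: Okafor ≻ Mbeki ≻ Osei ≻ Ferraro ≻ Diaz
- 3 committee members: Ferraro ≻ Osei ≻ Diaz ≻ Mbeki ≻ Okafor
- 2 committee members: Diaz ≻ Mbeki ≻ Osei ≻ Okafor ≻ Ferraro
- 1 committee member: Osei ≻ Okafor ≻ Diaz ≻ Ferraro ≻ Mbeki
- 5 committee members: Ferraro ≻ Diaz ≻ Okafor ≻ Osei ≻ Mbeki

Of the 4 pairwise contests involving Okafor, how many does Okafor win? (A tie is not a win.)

Okafor against each rival (21 committee members):
Okafor vs Ferraro: Okafor preferred on 1+6+3+2+1 = 13 ballots; Okafor wins 13–8.
Okafor vs Diaz: 1+6+3+1 = 11 for Okafor, 10 for Diaz — Okafor by 11–10.
Okafor vs Osei: Okafor, 15–6.
Okafor vs Mbeki: 10 to 11, Mbeki.
Okafor beats Ferraro, Diaz, Osei; loses to Mbeki — 3 pairwise wins.

3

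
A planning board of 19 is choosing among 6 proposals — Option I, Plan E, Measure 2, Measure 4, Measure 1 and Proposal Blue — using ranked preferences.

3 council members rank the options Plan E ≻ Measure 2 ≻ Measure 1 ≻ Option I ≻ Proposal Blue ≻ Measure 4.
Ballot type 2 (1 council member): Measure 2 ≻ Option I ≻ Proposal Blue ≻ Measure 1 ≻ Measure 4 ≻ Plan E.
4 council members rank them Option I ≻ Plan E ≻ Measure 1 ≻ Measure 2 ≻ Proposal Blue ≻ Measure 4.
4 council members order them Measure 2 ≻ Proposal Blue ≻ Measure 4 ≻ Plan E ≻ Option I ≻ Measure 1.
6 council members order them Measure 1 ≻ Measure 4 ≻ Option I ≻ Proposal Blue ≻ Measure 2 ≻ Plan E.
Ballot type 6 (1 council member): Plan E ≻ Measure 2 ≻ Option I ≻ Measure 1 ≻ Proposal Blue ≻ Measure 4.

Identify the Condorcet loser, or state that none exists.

Head-to-head results (19 council members):
Option I–Plan E: Option I 11–8.
Option I vs Measure 2: Option I, 10–9.
Option I vs Measure 4: 3+1+4+1 = 9 for Option I, 10 for Measure 4 — Measure 4 by 10–9.
Option I–Measure 1: Option I 10–9.
Option I vs Proposal Blue: 3+1+4+6+1 = 15 for Option I, 4 for Proposal Blue — Option I by 15–4.
Plan E vs Measure 2: Measure 2, 11–8.
Plan E vs Measure 4: Plan E preferred on 3+4+1 = 8 ballots; Measure 4 wins 11–8.
Plan E vs Measure 1: 12 to 7, Plan E.
Plan E vs Proposal Blue: 8 to 11, Proposal Blue.
Measure 2 vs Measure 4: Measure 2 preferred on 3+1+4+4+1 = 13 ballots; Measure 2 wins 13–6.
Measure 2 vs Measure 1: Measure 1 wins 10–9.
Measure 2 vs Proposal Blue: Measure 2, 13–6.
Measure 4 vs Measure 1: Measure 1 wins 15–4.
Measure 4 vs Proposal Blue: 6 for Measure 4, 13 for Proposal Blue — Proposal Blue by 13–6.
Measure 1 vs Proposal Blue: 14 to 5, Measure 1.
No option is winless: Option I beats Plan E; Plan E beats Measure 1; Measure 2 beats Plan E; Measure 4 beats Option I; Measure 1 beats Measure 2; Proposal Blue beats Plan E. There is no Condorcet loser.

none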